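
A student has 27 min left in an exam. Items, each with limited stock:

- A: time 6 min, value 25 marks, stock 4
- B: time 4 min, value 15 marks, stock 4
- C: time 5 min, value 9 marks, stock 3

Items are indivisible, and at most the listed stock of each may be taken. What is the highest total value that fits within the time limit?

105 marks

Best selections within time 27 and stock limits:
- 3×A + 2×B: time 26, value 105
- 4×A: time 24, value 100
- 3×A + 1×B + 1×C: time 27, value 99
Best: 105 marks.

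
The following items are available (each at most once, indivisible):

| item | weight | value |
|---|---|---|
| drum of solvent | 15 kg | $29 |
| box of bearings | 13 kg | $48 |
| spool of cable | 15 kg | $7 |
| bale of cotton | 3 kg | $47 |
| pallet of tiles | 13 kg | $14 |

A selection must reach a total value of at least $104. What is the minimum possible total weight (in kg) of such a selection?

Subsets with value ≥ 104, sorted by total weight:
- box of bearings+bale of cotton+pallet of tiles: weight 29, value 109
- drum of solvent+box of bearings+bale of cotton: weight 31, value 124
- drum of solvent+box of bearings+bale of cotton+pallet of tiles: weight 44, value 138
- box of bearings+spool of cable+bale of cotton+pallet of tiles: weight 44, value 116
Minimum weight: 29 kg.

29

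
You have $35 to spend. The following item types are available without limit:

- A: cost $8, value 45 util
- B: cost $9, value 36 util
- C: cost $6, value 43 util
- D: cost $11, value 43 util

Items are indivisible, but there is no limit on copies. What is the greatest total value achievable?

219 util

Best value-per-unit is C at 43/6; filling with it alone gives 5×43 = 215.
Optimal mix: 2×A + 3×C → cost 34, value 219.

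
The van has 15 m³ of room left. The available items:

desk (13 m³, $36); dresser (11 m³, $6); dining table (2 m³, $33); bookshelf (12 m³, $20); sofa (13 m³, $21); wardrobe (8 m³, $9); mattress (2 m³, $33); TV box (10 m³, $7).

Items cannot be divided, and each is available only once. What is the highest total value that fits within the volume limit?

$75

This is a 0/1 knapsack; check combinations near the capacity.
- dining table+wardrobe+mattress: volume 2+8+2=12, value 33+9+33=75
- dining table+mattress+TV box: volume 2+2+10=14, value 33+33+7=73
- dresser+dining table+mattress: volume 11+2+2=15, value 6+33+33=72
Best: $75.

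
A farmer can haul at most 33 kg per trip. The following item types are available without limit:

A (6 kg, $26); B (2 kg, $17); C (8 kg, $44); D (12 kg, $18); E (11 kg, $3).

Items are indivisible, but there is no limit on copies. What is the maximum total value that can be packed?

$272

Best value-per-unit is B at 17/2, and filling with it alone uses weight 16×2=32. No mix of the others beats 16×17 = 272.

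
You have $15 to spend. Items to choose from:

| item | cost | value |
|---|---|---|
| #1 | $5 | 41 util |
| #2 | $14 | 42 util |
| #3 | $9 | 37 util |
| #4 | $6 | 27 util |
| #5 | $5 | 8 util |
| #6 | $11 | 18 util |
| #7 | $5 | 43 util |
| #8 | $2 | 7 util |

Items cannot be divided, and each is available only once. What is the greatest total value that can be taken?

92 util

Check high-value combinations within $15:
- #1+#5+#7: cost 5+5+5=15, value 41+8+43=92
- #1+#7+#8: cost 5+5+2=12, value 41+43+7=91
- #1+#7: cost 5+5=10, value 41+43=84
- #3+#7: cost 9+5=14, value 37+43=80
- #1+#3: cost 5+9=14, value 41+37=78
Best: 92 util.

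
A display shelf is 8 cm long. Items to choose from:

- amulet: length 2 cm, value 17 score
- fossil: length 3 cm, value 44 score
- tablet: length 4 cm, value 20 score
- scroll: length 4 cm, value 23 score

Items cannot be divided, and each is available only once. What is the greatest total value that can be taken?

Check high-value combinations within 8 cm:
- fossil+scroll: length 3+4=7, value 44+23=67
- fossil+tablet: length 3+4=7, value 44+20=64
- amulet+fossil: length 2+3=5, value 17+44=61
- fossil: length 3, value 44
- tablet+scroll: length 4+4=8, value 20+23=43
Best: 67 score.

67 score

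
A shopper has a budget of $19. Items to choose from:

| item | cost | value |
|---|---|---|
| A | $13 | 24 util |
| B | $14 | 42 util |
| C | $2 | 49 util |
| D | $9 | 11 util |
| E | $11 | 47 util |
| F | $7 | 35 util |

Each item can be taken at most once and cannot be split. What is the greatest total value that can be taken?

Check high-value combinations within $19:
- C+E: cost 2+11=13, value 49+47=96
- C+D+F: cost 2+9+7=18, value 49+11+35=95
- B+C: cost 14+2=16, value 42+49=91
- C+F: cost 2+7=9, value 49+35=84
- E+F: cost 11+7=18, value 47+35=82
Best: 96 util.

96 util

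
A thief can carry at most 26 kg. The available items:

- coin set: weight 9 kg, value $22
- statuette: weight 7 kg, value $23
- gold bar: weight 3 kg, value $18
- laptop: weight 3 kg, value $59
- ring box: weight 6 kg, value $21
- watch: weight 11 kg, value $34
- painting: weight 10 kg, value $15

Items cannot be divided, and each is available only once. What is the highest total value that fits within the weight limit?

This is a 0/1 knapsack; check combinations near the capacity.
- statuette+gold bar+laptop+watch: weight 7+3+3+11=24, value 23+18+59+34=134
- coin set+gold bar+laptop+watch: weight 9+3+3+11=26, value 22+18+59+34=133
- gold bar+laptop+ring box+watch: weight 3+3+6+11=23, value 18+59+21+34=132
- coin set+statuette+laptop+ring box: weight 9+7+3+6=25, value 22+23+59+21=125
- coin set+statuette+gold bar+laptop: weight 9+7+3+3=22, value 22+23+18+59=122
Best: $134.

$134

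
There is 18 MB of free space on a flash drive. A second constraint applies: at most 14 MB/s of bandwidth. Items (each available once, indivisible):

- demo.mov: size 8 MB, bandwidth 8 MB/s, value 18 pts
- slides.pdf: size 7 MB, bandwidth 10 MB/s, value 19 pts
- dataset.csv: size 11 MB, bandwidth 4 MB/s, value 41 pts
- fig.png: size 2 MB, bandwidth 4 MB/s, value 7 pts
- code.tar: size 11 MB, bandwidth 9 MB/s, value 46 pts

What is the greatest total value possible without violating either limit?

60 pts

Feasible sets respecting both limits:
- slides.pdf+dataset.csv: size 18, bandwidth 14, value 60
- fig.png+code.tar: size 13, bandwidth 13, value 53
- dataset.csv+fig.png: size 13, bandwidth 8, value 48
- code.tar: size 11, bandwidth 9, value 46
Best: 60 pts.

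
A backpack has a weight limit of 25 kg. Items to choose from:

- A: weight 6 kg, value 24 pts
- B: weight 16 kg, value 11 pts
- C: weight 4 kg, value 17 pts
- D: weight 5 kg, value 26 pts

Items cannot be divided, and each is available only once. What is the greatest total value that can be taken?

Check high-value combinations within 25 kg:
- A+C+D: weight 6+4+5=15, value 24+17+26=67
- B+C+D: weight 16+4+5=25, value 11+17+26=54
- A+D: weight 6+5=11, value 24+26=50
- C+D: weight 4+5=9, value 17+26=43
- A+C: weight 6+4=10, value 24+17=41
Best: 67 pts.

67 pts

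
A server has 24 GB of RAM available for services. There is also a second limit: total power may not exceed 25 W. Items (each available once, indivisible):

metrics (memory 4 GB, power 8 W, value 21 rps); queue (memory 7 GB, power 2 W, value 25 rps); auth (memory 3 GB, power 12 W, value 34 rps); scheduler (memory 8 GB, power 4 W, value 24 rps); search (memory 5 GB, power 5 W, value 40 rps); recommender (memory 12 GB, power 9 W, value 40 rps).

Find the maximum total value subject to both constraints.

Feasible sets respecting both limits:
- queue+auth+scheduler+search: memory 23, power 23, value 123
- metrics+queue+scheduler+search: memory 24, power 19, value 110
- queue+search+recommender: memory 24, power 16, value 105
Best: 123 rps.

123 rps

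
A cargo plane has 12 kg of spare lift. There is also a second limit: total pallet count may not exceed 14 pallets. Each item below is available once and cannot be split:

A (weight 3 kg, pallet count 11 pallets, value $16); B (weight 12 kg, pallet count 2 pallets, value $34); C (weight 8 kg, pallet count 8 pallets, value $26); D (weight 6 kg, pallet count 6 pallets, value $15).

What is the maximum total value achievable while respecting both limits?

$34

Feasible sets respecting both limits:
- B: weight 12, pallet count 2, value 34
- C: weight 8, pallet count 8, value 26
- A: weight 3, pallet count 11, value 16
- D: weight 6, pallet count 6, value 15
Best: $34.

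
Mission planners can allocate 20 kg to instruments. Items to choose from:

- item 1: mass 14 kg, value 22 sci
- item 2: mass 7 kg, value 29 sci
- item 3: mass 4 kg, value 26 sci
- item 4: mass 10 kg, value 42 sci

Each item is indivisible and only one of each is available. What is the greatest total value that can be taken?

71 sci

Check high-value combinations within 20 kg:
- item 2+item 4: mass 7+10=17, value 29+42=71
- item 3+item 4: mass 4+10=14, value 26+42=68
- item 2+item 3: mass 7+4=11, value 29+26=55
Best: 71 sci.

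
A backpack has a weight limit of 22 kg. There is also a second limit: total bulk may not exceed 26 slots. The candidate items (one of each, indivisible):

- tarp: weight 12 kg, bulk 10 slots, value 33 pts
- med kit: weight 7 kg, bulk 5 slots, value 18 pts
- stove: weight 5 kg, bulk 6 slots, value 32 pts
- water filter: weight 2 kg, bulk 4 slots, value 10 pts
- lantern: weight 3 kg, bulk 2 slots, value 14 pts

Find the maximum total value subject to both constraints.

89 pts

Feasible sets respecting both limits:
- tarp+stove+water filter+lantern: weight 22, bulk 22, value 89
- tarp+stove+lantern: weight 20, bulk 18, value 79
- tarp+stove+water filter: weight 19, bulk 20, value 75
Best: 89 pts.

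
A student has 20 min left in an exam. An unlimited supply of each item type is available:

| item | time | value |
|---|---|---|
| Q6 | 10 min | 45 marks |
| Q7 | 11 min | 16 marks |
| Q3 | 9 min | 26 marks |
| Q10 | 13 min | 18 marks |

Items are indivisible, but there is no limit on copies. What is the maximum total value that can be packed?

90 marks

Best value-per-unit is Q6 at 45/10, and filling with it alone uses time 2×10=20. No mix of the others beats 2×45 = 90.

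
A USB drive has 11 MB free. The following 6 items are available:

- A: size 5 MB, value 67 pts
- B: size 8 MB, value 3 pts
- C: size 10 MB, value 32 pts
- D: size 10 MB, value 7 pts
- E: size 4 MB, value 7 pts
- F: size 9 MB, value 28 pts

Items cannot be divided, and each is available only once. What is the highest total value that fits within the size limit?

This is a 0/1 knapsack; check combinations near the capacity.
- A+E: size 5+4=9, value 67+7=74
- A: size 5, value 67
- C: size 10, value 32
- F: size 9, value 28
Best: 74 pts.

74 pts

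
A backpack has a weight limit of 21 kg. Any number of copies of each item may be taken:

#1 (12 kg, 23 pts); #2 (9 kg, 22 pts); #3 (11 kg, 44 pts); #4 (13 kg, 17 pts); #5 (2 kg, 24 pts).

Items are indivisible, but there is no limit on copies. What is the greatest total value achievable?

240 pts

Best value-per-unit is #5 at 24/2, and filling with it alone uses weight 10×2=20. No mix of the others beats 10×24 = 240.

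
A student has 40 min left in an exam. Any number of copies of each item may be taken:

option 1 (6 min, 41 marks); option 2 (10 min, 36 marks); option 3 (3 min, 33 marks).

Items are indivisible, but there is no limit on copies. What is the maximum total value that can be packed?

429 marks

Best value-per-unit is option 3 at 33/3, and filling with it alone uses time 13×3=39. No mix of the others beats 13×33 = 429.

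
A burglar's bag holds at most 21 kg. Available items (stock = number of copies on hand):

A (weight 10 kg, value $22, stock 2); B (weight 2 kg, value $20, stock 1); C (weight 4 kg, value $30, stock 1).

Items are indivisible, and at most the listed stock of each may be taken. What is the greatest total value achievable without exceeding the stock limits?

Best selections within weight 21 and stock limits:
- 1×A + 1×B + 1×C: weight 16, value 72
- 1×A + 1×C: weight 14, value 52
- 1×B + 1×C: weight 6, value 50
Best: $72.

$72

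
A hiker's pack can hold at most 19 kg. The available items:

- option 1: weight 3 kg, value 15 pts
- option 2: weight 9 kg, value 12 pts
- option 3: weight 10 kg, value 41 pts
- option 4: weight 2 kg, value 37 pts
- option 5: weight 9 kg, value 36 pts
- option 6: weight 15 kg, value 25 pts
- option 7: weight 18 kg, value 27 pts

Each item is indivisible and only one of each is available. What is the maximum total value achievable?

This is a 0/1 knapsack; check combinations near the capacity.
- option 1+option 3+option 4: weight 3+10+2=15, value 15+41+37=93
- option 1+option 4+option 5: weight 3+2+9=14, value 15+37+36=88
- option 3+option 4: weight 10+2=12, value 41+37=78
- option 3+option 5: weight 10+9=19, value 41+36=77
- option 4+option 5: weight 2+9=11, value 37+36=73
Best: 93 pts.

93 pts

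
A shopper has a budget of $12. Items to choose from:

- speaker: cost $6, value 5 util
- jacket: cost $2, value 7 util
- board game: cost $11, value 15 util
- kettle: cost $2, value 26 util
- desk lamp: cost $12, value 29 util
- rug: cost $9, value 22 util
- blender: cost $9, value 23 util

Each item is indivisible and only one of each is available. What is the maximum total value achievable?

49 util

This is a 0/1 knapsack; check combinations near the capacity.
- kettle+blender: cost 2+9=11, value 26+23=49
- kettle+rug: cost 2+9=11, value 26+22=48
- speaker+jacket+kettle: cost 6+2+2=10, value 5+7+26=38
- jacket+kettle: cost 2+2=4, value 7+26=33
Best: 49 util.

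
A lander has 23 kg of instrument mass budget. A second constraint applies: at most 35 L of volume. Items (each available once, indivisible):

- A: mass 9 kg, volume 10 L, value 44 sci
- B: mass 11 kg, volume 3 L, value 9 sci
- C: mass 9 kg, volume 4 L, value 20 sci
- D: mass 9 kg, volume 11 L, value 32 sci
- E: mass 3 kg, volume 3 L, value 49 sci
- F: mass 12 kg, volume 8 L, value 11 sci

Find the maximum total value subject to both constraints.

Feasible sets respecting both limits:
- A+D+E: mass 21, volume 24, value 125
- A+C+E: mass 21, volume 17, value 113
- A+B+E: mass 23, volume 16, value 102
- C+D+E: mass 21, volume 18, value 101
Best: 125 sci.

125 sci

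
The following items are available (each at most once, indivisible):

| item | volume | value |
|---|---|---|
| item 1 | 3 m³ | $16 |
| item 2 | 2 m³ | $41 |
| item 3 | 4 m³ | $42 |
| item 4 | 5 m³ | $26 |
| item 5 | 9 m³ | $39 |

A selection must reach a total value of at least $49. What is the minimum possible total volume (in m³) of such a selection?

Subsets with value ≥ 49, sorted by total volume:
- item 1+item 2: volume 5, value 57
- item 2+item 3: volume 6, value 83
- item 2+item 4: volume 7, value 67
Minimum volume: 5 m³.

5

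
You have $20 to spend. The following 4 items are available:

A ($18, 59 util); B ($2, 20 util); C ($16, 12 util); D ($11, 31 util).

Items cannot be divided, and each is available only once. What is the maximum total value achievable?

79 util

This is a 0/1 knapsack; check combinations near the capacity.
- A+B: cost 18+2=20, value 59+20=79
- A: cost 18, value 59
- B+D: cost 2+11=13, value 20+31=51
- B+C: cost 2+16=18, value 20+12=32
Best: 79 util.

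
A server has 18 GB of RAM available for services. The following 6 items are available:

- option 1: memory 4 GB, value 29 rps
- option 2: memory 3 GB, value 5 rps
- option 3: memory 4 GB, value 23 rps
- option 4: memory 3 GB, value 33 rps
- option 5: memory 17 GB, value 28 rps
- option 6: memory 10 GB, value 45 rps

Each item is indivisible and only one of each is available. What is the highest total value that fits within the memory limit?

107 rps

Check high-value combinations within 18 GB:
- option 1+option 4+option 6: memory 4+3+10=17, value 29+33+45=107
- option 3+option 4+option 6: memory 4+3+10=17, value 23+33+45=101
- option 1+option 3+option 6: memory 4+4+10=18, value 29+23+45=97
Best: 107 rps.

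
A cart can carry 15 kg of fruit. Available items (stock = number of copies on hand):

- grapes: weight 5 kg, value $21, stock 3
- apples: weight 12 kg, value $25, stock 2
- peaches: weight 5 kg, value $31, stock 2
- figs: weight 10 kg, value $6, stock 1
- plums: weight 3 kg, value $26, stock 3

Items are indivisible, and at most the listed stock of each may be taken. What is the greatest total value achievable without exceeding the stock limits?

$109

Best selections within weight 15 and stock limits:
- 1×peaches + 3×plums: weight 14, value 109
- 1×grapes + 3×plums: weight 14, value 99
- 2×peaches + 1×plums: weight 13, value 88
Best: $109.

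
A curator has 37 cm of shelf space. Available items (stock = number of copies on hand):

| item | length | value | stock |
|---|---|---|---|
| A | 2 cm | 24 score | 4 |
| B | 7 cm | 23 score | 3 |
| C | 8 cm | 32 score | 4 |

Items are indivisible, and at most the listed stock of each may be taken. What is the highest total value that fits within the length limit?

Top feasible selections:
- 4×A + 3×B + 1×C: length 37, value 197
- 4×A + 3×C: length 32, value 192
Best: 197 score.

197 score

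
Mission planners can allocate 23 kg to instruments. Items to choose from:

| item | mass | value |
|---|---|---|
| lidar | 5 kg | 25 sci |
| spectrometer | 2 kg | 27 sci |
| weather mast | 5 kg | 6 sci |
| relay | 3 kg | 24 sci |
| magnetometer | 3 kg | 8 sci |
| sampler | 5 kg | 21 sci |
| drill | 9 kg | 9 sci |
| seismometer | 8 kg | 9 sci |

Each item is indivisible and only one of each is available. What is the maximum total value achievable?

111 sci

This is a 0/1 knapsack; check combinations near the capacity.
- lidar+spectrometer+weather mast+relay+magnetometer+sampler: mass 5+2+5+3+3+5=23, value 25+27+6+24+8+21=111
- lidar+spectrometer+relay+sampler+seismometer: mass 5+2+3+5+8=23, value 25+27+24+21+9=106
- lidar+spectrometer+relay+magnetometer+sampler: mass 5+2+3+3+5=18, value 25+27+24+8+21=105
Best: 111 sci.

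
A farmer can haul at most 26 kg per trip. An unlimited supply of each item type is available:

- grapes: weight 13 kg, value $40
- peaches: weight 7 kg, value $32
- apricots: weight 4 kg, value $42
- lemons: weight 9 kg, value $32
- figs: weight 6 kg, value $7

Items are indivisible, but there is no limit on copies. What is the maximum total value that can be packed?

Best value-per-unit is apricots at 42/4, and filling with it alone uses weight 6×4=24. No mix of the others beats 6×42 = 252.

$252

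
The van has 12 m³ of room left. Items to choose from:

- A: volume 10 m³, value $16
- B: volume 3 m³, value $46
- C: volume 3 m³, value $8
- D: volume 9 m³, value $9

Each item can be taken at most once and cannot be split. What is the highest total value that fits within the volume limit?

$55

Check high-value combinations within 12 m³:
- B+D: volume 3+9=12, value 46+9=55
- B+C: volume 3+3=6, value 46+8=54
- B: volume 3, value 46
- C+D: volume 3+9=12, value 8+9=17
- A: volume 10, value 16
Best: $55.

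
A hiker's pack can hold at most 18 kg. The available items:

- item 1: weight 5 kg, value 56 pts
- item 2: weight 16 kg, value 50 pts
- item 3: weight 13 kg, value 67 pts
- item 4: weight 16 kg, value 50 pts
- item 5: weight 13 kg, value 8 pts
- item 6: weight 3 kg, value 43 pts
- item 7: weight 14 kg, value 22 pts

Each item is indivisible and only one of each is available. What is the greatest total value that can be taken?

Check high-value combinations within 18 kg:
- item 1+item 3: weight 5+13=18, value 56+67=123
- item 3+item 6: weight 13+3=16, value 67+43=110
- item 1+item 6: weight 5+3=8, value 56+43=99
- item 3: weight 13, value 67
Best: 123 pts.

123 pts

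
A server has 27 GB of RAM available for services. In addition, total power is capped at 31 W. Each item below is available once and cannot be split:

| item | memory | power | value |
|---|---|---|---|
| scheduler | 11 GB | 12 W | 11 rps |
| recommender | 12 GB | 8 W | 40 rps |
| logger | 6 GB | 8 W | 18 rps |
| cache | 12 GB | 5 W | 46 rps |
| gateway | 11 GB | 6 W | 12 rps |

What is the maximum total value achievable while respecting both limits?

86 rps

Feasible sets respecting both limits:
- recommender+cache: memory 24, power 13, value 86
- logger+cache: memory 18, power 13, value 64
- recommender+logger: memory 18, power 16, value 58
Best: 86 rps.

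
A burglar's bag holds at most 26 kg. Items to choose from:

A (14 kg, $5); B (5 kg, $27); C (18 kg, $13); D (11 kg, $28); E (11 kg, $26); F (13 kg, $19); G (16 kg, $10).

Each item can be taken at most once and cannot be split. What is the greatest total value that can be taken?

Check high-value combinations within 26 kg:
- B+D: weight 5+11=16, value 27+28=55
- D+E: weight 11+11=22, value 28+26=54
- B+E: weight 5+11=16, value 27+26=53
- D+F: weight 11+13=24, value 28+19=47
Best: $55.

$55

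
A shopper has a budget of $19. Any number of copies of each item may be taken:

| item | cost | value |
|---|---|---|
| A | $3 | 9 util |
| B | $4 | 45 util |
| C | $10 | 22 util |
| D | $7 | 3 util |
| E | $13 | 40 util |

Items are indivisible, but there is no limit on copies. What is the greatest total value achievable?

189 util

Best value-per-unit is B at 45/4; filling with it alone gives 4×45 = 180.
Optimal mix: 1×A + 4×B → cost 19, value 189.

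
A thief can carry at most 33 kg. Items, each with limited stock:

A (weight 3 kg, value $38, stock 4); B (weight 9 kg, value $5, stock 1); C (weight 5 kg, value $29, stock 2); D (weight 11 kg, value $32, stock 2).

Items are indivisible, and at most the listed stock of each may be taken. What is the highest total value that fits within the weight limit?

$242

Top feasible selections:
- 4×A + 2×C + 1×D: weight 33, value 242
- 4×A + 1×B + 2×C: weight 31, value 215
- 4×A + 1×C + 1×D: weight 28, value 213
Best: $242.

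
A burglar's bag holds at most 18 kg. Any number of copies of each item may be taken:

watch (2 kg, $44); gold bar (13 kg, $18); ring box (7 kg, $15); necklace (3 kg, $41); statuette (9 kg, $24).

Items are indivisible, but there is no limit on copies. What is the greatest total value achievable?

Best value-per-unit is watch at 44/2, and filling with it alone uses weight 9×2=18. No mix of the others beats 9×44 = 396.

$396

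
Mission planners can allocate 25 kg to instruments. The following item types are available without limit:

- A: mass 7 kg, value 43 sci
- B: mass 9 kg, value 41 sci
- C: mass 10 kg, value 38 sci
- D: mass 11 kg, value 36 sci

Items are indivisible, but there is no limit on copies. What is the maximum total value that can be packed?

Best value-per-unit is A at 43/7, and filling with it alone uses mass 3×7=21. No mix of the others beats 3×43 = 129.

129 sci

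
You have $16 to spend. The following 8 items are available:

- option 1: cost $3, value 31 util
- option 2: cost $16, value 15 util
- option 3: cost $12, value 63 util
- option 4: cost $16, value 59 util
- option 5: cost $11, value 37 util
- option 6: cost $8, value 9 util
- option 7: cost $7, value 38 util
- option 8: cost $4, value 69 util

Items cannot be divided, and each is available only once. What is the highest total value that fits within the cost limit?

138 util

Check high-value combinations within $16:
- option 1+option 7+option 8: cost 3+7+4=14, value 31+38+69=138
- option 3+option 8: cost 12+4=16, value 63+69=132
- option 1+option 6+option 8: cost 3+8+4=15, value 31+9+69=109
Best: 138 util.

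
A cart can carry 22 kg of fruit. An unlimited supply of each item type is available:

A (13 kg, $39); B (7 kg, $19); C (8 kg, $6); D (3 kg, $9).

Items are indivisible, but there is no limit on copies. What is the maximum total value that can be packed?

Best value-per-unit is A at 39/13; filling with it alone gives 1×39 = 39.
Optimal mix: 1×A + 3×D → weight 22, value 66.

$66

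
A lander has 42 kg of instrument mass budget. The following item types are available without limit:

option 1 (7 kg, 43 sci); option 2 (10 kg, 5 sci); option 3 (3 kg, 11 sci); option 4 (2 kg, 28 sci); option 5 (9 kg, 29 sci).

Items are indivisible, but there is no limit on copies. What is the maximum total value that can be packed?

588 sci

Best value-per-unit is option 4 at 28/2, and filling with it alone uses mass 21×2=42. No mix of the others beats 21×28 = 588.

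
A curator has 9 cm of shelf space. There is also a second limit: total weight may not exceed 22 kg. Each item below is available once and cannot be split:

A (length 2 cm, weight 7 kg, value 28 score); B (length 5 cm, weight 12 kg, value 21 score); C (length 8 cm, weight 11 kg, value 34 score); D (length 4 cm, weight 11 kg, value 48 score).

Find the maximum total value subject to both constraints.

76 score

Feasible sets respecting both limits:
- A+D: length 6, weight 18, value 76
- A+B: length 7, weight 19, value 49
- D: length 4, weight 11, value 48
Best: 76 score.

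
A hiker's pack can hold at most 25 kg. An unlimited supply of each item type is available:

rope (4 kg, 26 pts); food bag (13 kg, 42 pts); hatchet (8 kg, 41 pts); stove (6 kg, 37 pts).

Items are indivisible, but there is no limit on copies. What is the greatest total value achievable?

156 pts

Best value-per-unit is rope at 26/4, and filling with it alone uses weight 6×4=24. No mix of the others beats 6×26 = 156.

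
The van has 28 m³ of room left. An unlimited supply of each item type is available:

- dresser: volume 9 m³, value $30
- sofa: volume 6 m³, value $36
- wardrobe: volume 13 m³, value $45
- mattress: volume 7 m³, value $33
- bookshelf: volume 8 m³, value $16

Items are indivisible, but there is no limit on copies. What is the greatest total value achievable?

Best value-per-unit is sofa at 36/6, and filling with it alone uses volume 4×6=24. No mix of the others beats 4×36 = 144.

$144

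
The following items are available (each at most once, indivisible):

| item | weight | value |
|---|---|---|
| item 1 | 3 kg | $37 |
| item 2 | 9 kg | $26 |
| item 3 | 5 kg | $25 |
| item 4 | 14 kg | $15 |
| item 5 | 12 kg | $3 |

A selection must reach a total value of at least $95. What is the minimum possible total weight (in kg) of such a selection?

31

Subsets with value ≥ 95, sorted by total weight:
- item 1+item 2+item 3+item 4: weight 31, value 103
- item 1+item 2+item 3+item 4+item 5: weight 43, value 106
Minimum weight: 31 kg.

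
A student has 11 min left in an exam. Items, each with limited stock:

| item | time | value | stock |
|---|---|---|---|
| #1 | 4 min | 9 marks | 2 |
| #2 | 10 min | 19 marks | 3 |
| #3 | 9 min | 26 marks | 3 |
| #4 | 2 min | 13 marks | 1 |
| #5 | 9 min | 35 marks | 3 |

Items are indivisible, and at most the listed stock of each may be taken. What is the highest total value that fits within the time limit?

Best selections within time 11 and stock limits:
- 1×#4 + 1×#5: time 11, value 48
- 1×#3 + 1×#4: time 11, value 39
- 1×#5: time 9, value 35
Best: 48 marks.

48 marks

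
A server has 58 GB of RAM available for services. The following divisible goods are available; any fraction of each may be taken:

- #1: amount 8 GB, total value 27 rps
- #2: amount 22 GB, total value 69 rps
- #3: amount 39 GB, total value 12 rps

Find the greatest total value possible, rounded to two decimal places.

104.62

Take in order of value per unit:
- #1 (27/8 per unit): all 8 → value 27, running total 27.00
- #2 (69/22 per unit): all 22 → value 69, running total 96.00
- #3 (12/39 per unit): 28 of 39 → value 28×12/39 = 8.6154, running total 104.62
Total 104.62.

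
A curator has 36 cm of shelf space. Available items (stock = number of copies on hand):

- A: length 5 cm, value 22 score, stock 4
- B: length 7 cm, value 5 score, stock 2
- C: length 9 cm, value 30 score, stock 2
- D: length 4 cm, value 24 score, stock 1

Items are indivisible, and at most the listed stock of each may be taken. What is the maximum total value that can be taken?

142 score

Top feasible selections:
- 4×A + 1×C + 1×D: length 33, value 142
- 2×A + 2×C + 1×D: length 32, value 128
- 3×A + 2×C: length 33, value 126
- 3×A + 1×B + 1×C + 1×D: length 35, value 125
Best: 142 score.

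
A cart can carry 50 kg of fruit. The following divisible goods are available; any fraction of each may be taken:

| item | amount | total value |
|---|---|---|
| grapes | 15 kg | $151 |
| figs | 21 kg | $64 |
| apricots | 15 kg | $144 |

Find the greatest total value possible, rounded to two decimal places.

355.95

Take in order of value per unit:
- grapes (151/15 per unit): all 15 → value 151, running total 151.00
- apricots (144/15 per unit): all 15 → value 144, running total 295.00
- figs (64/21 per unit): 20 of 21 → value 20×64/21 = 60.9524, running total 355.95
Total 355.95.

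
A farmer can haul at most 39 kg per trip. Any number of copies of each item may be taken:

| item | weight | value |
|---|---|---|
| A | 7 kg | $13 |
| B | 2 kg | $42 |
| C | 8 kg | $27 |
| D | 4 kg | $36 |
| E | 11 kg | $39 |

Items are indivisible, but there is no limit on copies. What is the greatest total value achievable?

$798

Best value-per-unit is B at 42/2, and filling with it alone uses weight 19×2=38. No mix of the others beats 19×42 = 798.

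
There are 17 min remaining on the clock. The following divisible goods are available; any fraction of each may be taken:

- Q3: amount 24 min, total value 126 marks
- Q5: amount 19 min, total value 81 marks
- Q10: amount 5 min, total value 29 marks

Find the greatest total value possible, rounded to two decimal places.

Take in order of value per unit:
- Q10 (29/5 per unit): all 5 → value 29, running total 29.00
- Q3 (126/24 per unit): 12 of 24 → value 12×126/24 = 63.0000, running total 92.00
Total 92.00.

92.00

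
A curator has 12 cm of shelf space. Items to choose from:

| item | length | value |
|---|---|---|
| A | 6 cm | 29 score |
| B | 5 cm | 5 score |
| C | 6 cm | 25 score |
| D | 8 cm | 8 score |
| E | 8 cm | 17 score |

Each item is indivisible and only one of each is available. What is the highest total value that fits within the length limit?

54 score

Check high-value combinations within 12 cm:
- A+C: length 6+6=12, value 29+25=54
- A+B: length 6+5=11, value 29+5=34
- B+C: length 5+6=11, value 5+25=30
- A: length 6, value 29
Best: 54 score.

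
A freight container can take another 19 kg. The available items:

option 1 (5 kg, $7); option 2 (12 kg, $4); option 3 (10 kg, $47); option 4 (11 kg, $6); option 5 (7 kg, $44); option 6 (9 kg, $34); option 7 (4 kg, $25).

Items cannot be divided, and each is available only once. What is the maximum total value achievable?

Check high-value combinations within 19 kg:
- option 3+option 5: weight 10+7=17, value 47+44=91
- option 3+option 6: weight 10+9=19, value 47+34=81
- option 1+option 3+option 7: weight 5+10+4=19, value 7+47+25=79
Best: $91.

$91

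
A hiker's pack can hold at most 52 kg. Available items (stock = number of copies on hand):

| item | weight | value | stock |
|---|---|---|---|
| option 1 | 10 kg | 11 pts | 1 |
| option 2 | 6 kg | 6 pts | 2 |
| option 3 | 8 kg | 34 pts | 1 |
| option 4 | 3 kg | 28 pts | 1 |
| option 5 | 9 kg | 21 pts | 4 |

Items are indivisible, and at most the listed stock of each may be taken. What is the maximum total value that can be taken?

Top feasible selections:
- 1×option 3 + 1×option 4 + 4×option 5: weight 47, value 146
- 2×option 2 + 1×option 3 + 1×option 4 + 3×option 5: weight 50, value 137
- 1×option 1 + 1×option 3 + 1×option 4 + 3×option 5: weight 48, value 136
- 1×option 2 + 1×option 3 + 1×option 4 + 3×option 5: weight 44, value 131
Best: 146 pts.

146 pts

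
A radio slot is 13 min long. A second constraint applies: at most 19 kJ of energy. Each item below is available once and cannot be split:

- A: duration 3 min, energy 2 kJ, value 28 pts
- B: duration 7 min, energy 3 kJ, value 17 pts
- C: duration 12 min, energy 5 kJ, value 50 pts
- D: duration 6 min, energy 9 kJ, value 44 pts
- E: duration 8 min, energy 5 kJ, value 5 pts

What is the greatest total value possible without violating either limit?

Feasible sets respecting both limits:
- A+D: duration 9, energy 11, value 72
- B+D: duration 13, energy 12, value 61
- C: duration 12, energy 5, value 50
- A+B: duration 10, energy 5, value 45
Best: 72 pts.

72 pts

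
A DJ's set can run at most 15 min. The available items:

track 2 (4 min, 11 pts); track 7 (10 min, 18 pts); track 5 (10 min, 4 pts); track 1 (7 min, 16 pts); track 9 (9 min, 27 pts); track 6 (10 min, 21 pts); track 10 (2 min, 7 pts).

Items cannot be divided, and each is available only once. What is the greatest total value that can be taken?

45 pts

Check high-value combinations within 15 min:
- track 2+track 9+track 10: duration 4+9+2=15, value 11+27+7=45
- track 2+track 9: duration 4+9=13, value 11+27=38
- track 9+track 10: duration 9+2=11, value 27+7=34
- track 2+track 1+track 10: duration 4+7+2=13, value 11+16+7=34
- track 2+track 6: duration 4+10=14, value 11+21=32
Best: 45 pts.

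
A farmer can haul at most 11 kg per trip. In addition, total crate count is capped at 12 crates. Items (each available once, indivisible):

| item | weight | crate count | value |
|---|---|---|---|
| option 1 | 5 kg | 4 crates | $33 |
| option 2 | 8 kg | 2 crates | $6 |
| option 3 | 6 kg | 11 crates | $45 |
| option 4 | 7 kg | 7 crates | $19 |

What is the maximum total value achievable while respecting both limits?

$45

Feasible sets respecting both limits:
- option 3: weight 6, crate count 11, value 45
- option 1: weight 5, crate count 4, value 33
- option 4: weight 7, crate count 7, value 19
- option 2: weight 8, crate count 2, value 6
Best: $45.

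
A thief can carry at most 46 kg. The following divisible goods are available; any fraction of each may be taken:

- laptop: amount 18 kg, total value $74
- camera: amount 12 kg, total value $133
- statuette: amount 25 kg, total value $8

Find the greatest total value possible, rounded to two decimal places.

Take in order of value per unit:
- camera (133/12 per unit): all 12 → value 133, running total 133.00
- laptop (74/18 per unit): all 18 → value 74, running total 207.00
- statuette (8/25 per unit): 16 of 25 → value 16×8/25 = 5.1200, running total 212.12
Total 212.12.

212.12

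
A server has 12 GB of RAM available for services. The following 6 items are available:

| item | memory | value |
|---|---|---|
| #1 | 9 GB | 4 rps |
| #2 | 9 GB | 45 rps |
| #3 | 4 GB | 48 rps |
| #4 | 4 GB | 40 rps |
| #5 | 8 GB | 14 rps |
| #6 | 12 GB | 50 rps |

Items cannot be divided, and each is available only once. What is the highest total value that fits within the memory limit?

88 rps

Check high-value combinations within 12 GB:
- #3+#4: memory 4+4=8, value 48+40=88
- #3+#5: memory 4+8=12, value 48+14=62
- #4+#5: memory 4+8=12, value 40+14=54
- #6: memory 12, value 50
- #3: memory 4, value 48
Best: 88 rps.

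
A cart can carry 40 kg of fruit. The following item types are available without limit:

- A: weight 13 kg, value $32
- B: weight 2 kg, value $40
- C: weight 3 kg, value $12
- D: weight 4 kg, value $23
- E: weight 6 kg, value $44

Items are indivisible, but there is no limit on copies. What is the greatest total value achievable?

$800

Best value-per-unit is B at 40/2, and filling with it alone uses weight 20×2=40. No mix of the others beats 20×40 = 800.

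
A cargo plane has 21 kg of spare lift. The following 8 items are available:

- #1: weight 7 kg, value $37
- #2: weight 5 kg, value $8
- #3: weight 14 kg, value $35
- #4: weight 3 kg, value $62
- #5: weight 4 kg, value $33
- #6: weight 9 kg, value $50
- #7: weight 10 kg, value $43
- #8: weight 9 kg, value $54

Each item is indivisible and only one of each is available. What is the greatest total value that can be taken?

$166

Check high-value combinations within 21 kg:
- #4+#6+#8: weight 3+9+9=21, value 62+50+54=166
- #2+#4+#5+#8: weight 5+3+4+9=21, value 8+62+33+54=157
- #1+#4+#8: weight 7+3+9=19, value 37+62+54=153
Best: $166.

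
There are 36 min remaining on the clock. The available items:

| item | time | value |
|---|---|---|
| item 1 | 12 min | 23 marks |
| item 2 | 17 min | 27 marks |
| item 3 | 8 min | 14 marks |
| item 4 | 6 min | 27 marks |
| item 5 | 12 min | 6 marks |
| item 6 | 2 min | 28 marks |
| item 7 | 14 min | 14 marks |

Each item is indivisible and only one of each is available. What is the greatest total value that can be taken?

Check high-value combinations within 36 min:
- item 2+item 3+item 4+item 6: time 17+8+6+2=33, value 27+14+27+28=96
- item 1+item 3+item 4+item 6: time 12+8+6+2=28, value 23+14+27+28=92
- item 1+item 4+item 6+item 7: time 12+6+2+14=34, value 23+27+28+14=92
Best: 96 marks.

96 marks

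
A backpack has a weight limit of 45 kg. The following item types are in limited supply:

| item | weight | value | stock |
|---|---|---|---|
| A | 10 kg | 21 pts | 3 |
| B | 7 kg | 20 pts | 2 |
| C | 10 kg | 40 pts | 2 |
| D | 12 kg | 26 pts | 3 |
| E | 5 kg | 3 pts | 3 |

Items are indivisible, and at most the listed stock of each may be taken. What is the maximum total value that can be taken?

Top feasible selections:
- 1×A + 2×B + 2×C: weight 44, value 141
- 2×C + 2×D: weight 44, value 132
Best: 141 pts.

141 pts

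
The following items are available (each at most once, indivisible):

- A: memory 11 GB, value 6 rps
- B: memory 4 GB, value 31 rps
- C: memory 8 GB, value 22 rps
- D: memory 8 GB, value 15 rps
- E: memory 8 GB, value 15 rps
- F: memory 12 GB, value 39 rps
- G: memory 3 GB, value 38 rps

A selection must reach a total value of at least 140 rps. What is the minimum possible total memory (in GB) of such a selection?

Subsets with value ≥ 140, sorted by total memory:
- B+C+D+F+G: memory 35, value 145
- B+C+E+F+G: memory 35, value 145
- B+C+D+E+F+G: memory 43, value 160
- A+B+C+D+F+G: memory 46, value 151
Minimum memory: 35 GB.

35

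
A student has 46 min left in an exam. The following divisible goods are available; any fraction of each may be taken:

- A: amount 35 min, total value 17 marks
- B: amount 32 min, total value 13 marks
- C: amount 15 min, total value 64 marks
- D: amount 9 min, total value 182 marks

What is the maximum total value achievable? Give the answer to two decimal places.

Take in order of value per unit:
- D (182/9 per unit): all 9 → value 182, running total 182.00
- C (64/15 per unit): all 15 → value 64, running total 246.00
- A (17/35 per unit): 22 of 35 → value 22×17/35 = 10.6857, running total 256.69
Total 256.69.

256.69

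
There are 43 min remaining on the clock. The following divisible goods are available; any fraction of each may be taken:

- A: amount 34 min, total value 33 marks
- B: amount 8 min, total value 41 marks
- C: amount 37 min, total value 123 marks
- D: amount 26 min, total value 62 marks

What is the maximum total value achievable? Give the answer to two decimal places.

Take in order of value per unit:
- B (41/8 per unit): all 8 → value 41, running total 41.00
- C (123/37 per unit): 35 of 37 → value 35×123/37 = 116.3514, running total 157.35
Total 157.35.

157.35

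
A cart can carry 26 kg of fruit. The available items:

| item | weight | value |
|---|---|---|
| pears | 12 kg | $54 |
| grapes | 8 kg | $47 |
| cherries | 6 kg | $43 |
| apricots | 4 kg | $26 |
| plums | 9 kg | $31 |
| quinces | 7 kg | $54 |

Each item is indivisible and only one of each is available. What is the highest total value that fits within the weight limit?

$170

Check high-value combinations within 26 kg:
- grapes+cherries+apricots+quinces: weight 8+6+4+7=25, value 47+43+26+54=170
- cherries+apricots+plums+quinces: weight 6+4+9+7=26, value 43+26+31+54=154
- pears+cherries+quinces: weight 12+6+7=25, value 54+43+54=151
Best: $170.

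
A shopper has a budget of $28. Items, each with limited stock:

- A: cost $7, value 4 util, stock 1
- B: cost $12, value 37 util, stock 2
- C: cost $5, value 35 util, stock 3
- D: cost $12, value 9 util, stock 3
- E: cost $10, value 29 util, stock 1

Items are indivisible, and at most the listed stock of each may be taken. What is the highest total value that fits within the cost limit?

142 util

Best selections within cost 28 and stock limits:
- 1×B + 3×C: cost 27, value 142
- 3×C + 1×E: cost 25, value 134
- 3×C + 1×D: cost 27, value 114
Best: 142 util.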